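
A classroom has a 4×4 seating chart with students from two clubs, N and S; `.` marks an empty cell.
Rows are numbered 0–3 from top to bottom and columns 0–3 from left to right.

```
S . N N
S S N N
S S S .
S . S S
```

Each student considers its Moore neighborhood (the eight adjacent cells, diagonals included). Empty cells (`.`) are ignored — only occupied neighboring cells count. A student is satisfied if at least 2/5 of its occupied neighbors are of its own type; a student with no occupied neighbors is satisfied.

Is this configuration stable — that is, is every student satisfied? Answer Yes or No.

Row 0: (0,0)S 2/2 satisfied · (0,2)N 3/4 satisfied · (0,3)N 3/3 satisfied
Row 1: (1,0)S 4/4 satisfied · (1,1)S 5/7 satisfied · (1,2)N 3/6 satisfied · (1,3)N 3/4 satisfied
Row 2: (2,0)S 4/4 satisfied · (2,1)S 6/7 satisfied · (2,2)S 4/6 satisfied
Row 3: (3,0)S 2/2 satisfied · (3,2)S 3/3 satisfied · (3,3)S 2/2 satisfied
All meet the threshold, so the configuration is stable.

Yes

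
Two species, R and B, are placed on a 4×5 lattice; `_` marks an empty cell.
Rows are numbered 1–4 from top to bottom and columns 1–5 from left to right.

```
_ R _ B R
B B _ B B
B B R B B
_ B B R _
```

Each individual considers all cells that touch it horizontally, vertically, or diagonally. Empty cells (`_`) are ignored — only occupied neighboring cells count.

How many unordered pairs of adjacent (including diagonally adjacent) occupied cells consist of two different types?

14

Scan each occupied cell's neighbors to the right and below (and the two forward diagonals) so each pair is counted once.
Row 1: R(1,2)–B(2,2)≠ R(1,2)–B(2,1)≠ B(1,4)–R(1,5)≠ B(1,4)–B(2,4)= B(1,4)–B(2,5)= R(1,5)–B(2,5)≠ R(1,5)–B(2,4)≠  → 5/7 unlike.
Row 2: B(2,1)–B(2,2)= B(2,1)–B(3,1)= B(2,1)–B(3,2)= B(2,2)–B(3,2)= B(2,2)–R(3,3)≠ B(2,2)–B(3,1)= B(2,4)–B(2,5)= B(2,4)–B(3,4)= B(2,4)–B(3,5)= B(2,4)–R(3,3)≠ B(2,5)–B(3,5)= B(2,5)–B(3,4)=  → 2/12 unlike.
Row 3: B(3,1)–B(3,2)= B(3,1)–B(4,2)= B(3,2)–R(3,3)≠ B(3,2)–B(4,2)= B(3,2)–B(4,3)= R(3,3)–B(3,4)≠ R(3,3)–B(4,3)≠ R(3,3)–R(4,4)= R(3,3)–B(4,2)≠ B(3,4)–B(3,5)= B(3,4)–R(4,4)≠ B(3,4)–B(4,3)= B(3,5)–R(4,4)≠  → 6/13 unlike.
Row 4: B(4,2)–B(4,3)= B(4,3)–R(4,4)≠  → 1/2 unlike.
Total adjacent occupied pairs: 34; unlike-type pairs: 14.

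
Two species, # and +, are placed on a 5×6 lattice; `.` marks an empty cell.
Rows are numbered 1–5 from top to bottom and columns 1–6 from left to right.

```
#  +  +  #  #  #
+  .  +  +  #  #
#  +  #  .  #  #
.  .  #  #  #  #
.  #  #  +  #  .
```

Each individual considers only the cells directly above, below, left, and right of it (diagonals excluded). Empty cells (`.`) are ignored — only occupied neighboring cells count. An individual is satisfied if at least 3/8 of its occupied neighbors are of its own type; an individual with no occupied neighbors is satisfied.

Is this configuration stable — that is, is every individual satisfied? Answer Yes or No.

No

Row 1: (1,1)# 0/2 ✗ · (1,2)+ 1/2 ✓ · (1,3)+ 2/3 ✓ · (1,4)# 1/3 ✗ · (1,5)# 3/3 ✓ · (1,6)# 2/2 ✓
Row 2: (2,1)+ 0/2 ✗ · (2,3)+ 2/3 ✓ · (2,4)+ 1/3 ✗ · (2,5)# 3/4 ✓ · (2,6)# 3/3 ✓
Row 3: (3,1)# 0/2 ✗ · (3,2)+ 0/2 ✗ · (3,3)# 1/3 ✗ · (3,5)# 3/3 ✓ · (3,6)# 3/3 ✓
Row 4: (4,3)# 3/3 ✓ · (4,4)# 2/3 ✓ · (4,5)# 4/4 ✓ · (4,6)# 2/2 ✓
Row 5: (5,2)# 1/1 ✓ · (5,3)# 2/3 ✓ · (5,4)+ 0/3 ✗ · (5,5)# 1/2 ✓
For instance (1,1) has only 0/2 same-type neighbors, below 3/8.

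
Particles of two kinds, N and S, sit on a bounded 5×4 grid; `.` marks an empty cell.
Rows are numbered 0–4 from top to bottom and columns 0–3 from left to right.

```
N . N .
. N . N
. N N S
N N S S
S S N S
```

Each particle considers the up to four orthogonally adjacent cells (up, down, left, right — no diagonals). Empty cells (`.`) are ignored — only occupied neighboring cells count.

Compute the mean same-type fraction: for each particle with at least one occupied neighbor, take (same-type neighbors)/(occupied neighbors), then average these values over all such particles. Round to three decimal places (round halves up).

0.481

(0,0)N — no occupied neighbors
(0,2)N — no occupied neighbors
(1,1)N 1/1
(1,3)N 0/1
(2,1)N 3/3
(2,2)N 1/3
(2,3)S 1/3
(3,0)N 1/2
(3,1)N 2/4
(3,2)S 1/4
(3,3)S 3/3
(4,0)S 1/2
(4,1)S 1/3
(4,2)N 0/3
(4,3)S 1/2
Sum over 13 particles: 1/1 + 0/1 + 3/3 + 1/3 + 1/3 + 1/2 + 2/4 + 1/4 + 3/3 + 1/2 + 1/3 + 0/3 + 1/2 = 25/4; mean = 25/4 ÷ 13 = 25/52 = 0.480769… → 0.481.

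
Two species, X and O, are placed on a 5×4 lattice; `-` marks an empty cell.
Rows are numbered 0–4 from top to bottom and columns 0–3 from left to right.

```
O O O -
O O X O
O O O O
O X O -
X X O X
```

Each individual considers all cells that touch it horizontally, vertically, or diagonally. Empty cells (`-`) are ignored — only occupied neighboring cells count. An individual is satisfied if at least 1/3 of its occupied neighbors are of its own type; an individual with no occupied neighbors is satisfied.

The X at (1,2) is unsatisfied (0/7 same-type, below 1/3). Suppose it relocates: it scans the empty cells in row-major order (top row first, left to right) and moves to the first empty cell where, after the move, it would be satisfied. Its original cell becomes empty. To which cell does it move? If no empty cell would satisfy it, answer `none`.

Vacating (1,2). Empty cells in order:
  (0,3): 0/2 same-type → still unsatisfied.
  (3,3): 1/5 same-type → still unsatisfied.

none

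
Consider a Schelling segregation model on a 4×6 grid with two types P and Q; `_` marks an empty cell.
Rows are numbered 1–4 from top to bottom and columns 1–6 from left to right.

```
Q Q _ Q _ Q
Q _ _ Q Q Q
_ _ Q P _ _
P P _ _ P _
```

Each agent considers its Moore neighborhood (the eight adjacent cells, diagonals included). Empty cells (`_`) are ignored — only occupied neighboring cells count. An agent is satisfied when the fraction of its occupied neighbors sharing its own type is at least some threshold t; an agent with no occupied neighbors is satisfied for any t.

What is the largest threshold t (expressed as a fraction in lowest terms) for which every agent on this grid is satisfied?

1/4

Row 1: (1,1)Q 2/2 · (1,2)Q 2/2 · (1,4)Q 2/2 · (1,6)Q 2/2
Row 2: (2,1)Q 2/2 · (2,4)Q 3/4 · (2,5)Q 4/5 · (2,6)Q 2/2
Row 3: (3,3)Q 1/3 · (3,4)P 1/4
Row 4: (4,1)P 1/1 · (4,2)P 1/2 · (4,5)P 1/1
The smallest same-type fraction is 1/4 at (3,4), which reduces to 1/4. Any threshold above that leaves this agent unsatisfied.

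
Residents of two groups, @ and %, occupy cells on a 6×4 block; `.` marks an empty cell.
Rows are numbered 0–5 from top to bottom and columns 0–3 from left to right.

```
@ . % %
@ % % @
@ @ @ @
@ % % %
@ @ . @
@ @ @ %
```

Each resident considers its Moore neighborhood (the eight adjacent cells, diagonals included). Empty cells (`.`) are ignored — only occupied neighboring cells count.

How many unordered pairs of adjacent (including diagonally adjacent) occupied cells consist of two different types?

Scan each occupied cell's neighbors to the right and below (and the two forward diagonals) so each pair is counted once.
From row 0: 3 unlike of 8 pairs (running 3/8).
From row 1: 8 unlike of 13 pairs (running 11/21).
From row 2: 8 unlike of 13 pairs (running 19/34).
From row 3: 6 unlike of 10 pairs (running 25/44).
From row 4: 1 unlike of 8 pairs (running 26/52).
From row 5: 1 unlike of 3 pairs (running 27/55).
Total adjacent occupied pairs: 55; unlike-type pairs: 27.

27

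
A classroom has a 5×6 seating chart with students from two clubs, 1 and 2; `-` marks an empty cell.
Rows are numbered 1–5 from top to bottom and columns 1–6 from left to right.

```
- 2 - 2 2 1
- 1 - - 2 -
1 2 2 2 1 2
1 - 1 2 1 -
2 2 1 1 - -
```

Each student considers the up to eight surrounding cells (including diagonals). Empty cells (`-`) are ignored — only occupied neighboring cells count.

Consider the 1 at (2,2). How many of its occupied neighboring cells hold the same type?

1

Occupied neighbors of (2,2): (1,2)=2, (3,1)=1, (3,2)=2, (3,3)=2.
Same type (1): 1 of 4.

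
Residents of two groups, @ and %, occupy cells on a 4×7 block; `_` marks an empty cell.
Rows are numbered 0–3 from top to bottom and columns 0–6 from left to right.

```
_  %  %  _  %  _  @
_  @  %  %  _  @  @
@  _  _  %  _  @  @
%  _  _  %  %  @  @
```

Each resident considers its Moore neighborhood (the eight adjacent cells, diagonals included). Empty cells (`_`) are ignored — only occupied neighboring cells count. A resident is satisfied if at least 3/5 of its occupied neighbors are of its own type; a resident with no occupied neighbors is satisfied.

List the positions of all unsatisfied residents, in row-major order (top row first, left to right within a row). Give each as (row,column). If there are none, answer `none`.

(0,1)% 2/3 ✓
(0,2)% 3/4 ✓
(0,4)% 1/2 ✗
(0,6)@ 2/2 ✓
(1,1)@ 1/4 ✗
(1,2)% 4/5 ✓
(1,3)% 4/4 ✓
(1,5)@ 4/5 ✓
(1,6)@ 4/4 ✓
(2,0)@ 1/2 ✗
(2,3)% 4/4 ✓
(2,5)@ 5/6 ✓
(2,6)@ 5/5 ✓
(3,0)% 0/1 ✗
(3,3)% 2/2 ✓
(3,4)% 2/4 ✗
(3,5)@ 3/4 ✓
(3,6)@ 3/3 ✓

(0,4), (1,1), (2,0), (3,0), (3,4)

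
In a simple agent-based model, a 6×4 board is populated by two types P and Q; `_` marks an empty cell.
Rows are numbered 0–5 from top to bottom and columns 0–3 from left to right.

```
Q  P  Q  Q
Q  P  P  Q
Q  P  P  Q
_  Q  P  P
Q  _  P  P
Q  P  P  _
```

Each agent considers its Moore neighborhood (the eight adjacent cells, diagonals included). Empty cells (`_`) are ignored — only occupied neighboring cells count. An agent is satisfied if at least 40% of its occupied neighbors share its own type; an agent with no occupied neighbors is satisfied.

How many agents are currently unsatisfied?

Row 0: (0,0)Q 1/3 unhappy · (0,1)P 2/5 ok · (0,2)Q 2/5 ok · (0,3)Q 2/3 ok
Row 1: (1,0)Q 2/5 ok · (1,1)P 4/8 ok · (1,2)P 4/8 ok · (1,3)Q 3/5 ok
Row 2: (2,0)Q 2/4 ok · (2,1)P 4/7 ok · (2,2)P 5/8 ok · (2,3)Q 1/5 unhappy
Row 3: (3,1)Q 2/6 unhappy · (3,2)P 5/7 ok · (3,3)P 4/5 ok
Row 4: (4,0)Q 2/3 ok · (4,2)P 5/6 ok · (4,3)P 4/4 ok
Row 5: (5,0)Q 1/2 ok · (5,1)P 2/4 ok · (5,2)P 3/3 ok
Unsatisfied: (0,0), (2,3), (3,1) — 3 in total.

3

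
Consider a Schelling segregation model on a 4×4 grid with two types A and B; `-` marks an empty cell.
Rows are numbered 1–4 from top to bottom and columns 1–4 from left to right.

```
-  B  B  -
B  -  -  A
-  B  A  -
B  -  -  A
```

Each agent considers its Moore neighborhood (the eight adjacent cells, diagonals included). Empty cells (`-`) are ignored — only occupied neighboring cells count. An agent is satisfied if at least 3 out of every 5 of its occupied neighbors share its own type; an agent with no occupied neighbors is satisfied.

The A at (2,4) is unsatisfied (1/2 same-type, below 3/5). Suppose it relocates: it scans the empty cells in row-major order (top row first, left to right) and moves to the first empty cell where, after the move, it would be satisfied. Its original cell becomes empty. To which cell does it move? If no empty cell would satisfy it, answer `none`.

(3,4)

Vacating (2,4). Empty cells in order:
  (1,1): 0/2 same-type → still unsatisfied.
  (1,4): 0/1 same-type → still unsatisfied.
  (2,2): 1/5 same-type → still unsatisfied.
  (2,3): 1/4 same-type → still unsatisfied.
  (3,1): 0/3 same-type → still unsatisfied.
  (3,4): 2/2 same-type → satisfied — stop here.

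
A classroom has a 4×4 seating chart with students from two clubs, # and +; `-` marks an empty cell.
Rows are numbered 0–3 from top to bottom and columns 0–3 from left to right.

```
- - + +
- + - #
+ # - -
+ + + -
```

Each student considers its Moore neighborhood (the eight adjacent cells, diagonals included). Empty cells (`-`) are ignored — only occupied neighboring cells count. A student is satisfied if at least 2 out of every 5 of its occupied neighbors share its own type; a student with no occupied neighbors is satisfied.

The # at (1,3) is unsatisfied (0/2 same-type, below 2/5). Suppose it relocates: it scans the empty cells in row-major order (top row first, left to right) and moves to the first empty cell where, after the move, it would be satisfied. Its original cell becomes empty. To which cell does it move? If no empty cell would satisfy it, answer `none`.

none

Vacating (1,3). Empty cells in order:
  (0,0): 0/1 same-type → still unsatisfied.
  (0,1): 0/2 same-type → still unsatisfied.
  (1,0): 1/3 same-type → still unsatisfied.
  (1,2): 1/4 same-type → still unsatisfied.
  (2,2): 1/4 same-type → still unsatisfied.
  (2,3): 0/1 same-type → still unsatisfied.
  (3,3): 0/1 same-type → still unsatisfied.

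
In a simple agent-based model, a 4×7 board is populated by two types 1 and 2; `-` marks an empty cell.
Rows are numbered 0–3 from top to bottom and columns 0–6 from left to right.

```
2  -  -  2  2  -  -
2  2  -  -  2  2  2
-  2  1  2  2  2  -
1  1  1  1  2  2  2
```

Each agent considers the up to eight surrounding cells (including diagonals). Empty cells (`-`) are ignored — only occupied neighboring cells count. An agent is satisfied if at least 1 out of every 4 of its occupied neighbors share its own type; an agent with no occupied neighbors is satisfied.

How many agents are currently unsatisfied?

Row 0: (0,0)2 2/2 satisfied · (0,3)2 2/2 satisfied · (0,4)2 3/3 satisfied
Row 1: (1,0)2 3/3 satisfied · (1,1)2 3/4 satisfied · (1,4)2 6/6 satisfied · (1,5)2 5/5 satisfied · (1,6)2 2/2 satisfied
Row 2: (2,1)2 2/6 satisfied · (2,2)1 3/6 satisfied · (2,3)2 3/6 satisfied · (2,4)2 6/7 satisfied · (2,5)2 7/7 satisfied
Row 3: (3,0)1 1/2 satisfied · (3,1)1 3/4 satisfied · (3,2)1 3/5 satisfied · (3,3)1 2/5 satisfied · (3,4)2 4/5 satisfied · (3,5)2 4/4 satisfied · (3,6)2 2/2 satisfied
Every one meets the threshold.

0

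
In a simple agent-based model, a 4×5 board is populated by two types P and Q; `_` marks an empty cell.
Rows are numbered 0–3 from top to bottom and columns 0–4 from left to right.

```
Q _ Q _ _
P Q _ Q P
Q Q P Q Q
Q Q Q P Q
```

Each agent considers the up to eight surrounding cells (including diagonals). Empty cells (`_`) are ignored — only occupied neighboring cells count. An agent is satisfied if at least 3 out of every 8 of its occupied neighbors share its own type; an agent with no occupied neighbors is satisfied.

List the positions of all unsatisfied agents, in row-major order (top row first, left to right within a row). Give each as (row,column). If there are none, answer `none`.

Row 0: (0,0)Q 1/2 ✓ · (0,2)Q 2/2 ✓
Row 1: (1,0)P 0/4 ✗ · (1,1)Q 4/6 ✓ · (1,3)Q 3/5 ✓ · (1,4)P 0/3 ✗
Row 2: (2,0)Q 4/5 ✓ · (2,1)Q 5/7 ✓ · (2,2)P 1/7 ✗ · (2,3)Q 4/7 ✓ · (2,4)Q 3/5 ✓
Row 3: (3,0)Q 3/3 ✓ · (3,1)Q 4/5 ✓ · (3,2)Q 3/5 ✓ · (3,3)P 1/5 ✗ · (3,4)Q 2/3 ✓

(1,0), (1,4), (2,2), (3,3)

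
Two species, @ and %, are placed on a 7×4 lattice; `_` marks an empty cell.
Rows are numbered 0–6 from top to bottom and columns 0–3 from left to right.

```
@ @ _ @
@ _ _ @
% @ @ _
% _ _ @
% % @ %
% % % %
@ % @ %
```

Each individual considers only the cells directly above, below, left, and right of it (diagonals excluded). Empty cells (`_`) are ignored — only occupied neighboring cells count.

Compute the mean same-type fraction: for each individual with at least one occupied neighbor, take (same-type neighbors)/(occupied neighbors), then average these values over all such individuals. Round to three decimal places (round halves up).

0.606

Row 0: (0,0)@ 2/2 · (0,1)@ 1/1 · (0,3)@ 1/1
Row 1: (1,0)@ 1/2 · (1,3)@ 1/1
Row 2: (2,0)% 1/3 · (2,1)@ 1/2 · (2,2)@ 1/1
Row 3: (3,0)% 2/2 · (3,3)@ 0/1
Row 4: (4,0)% 3/3 · (4,1)% 2/3 · (4,2)@ 0/3 · (4,3)% 1/3
Row 5: (5,0)% 2/3 · (5,1)% 4/4 · (5,2)% 2/4 · (5,3)% 3/3
Row 6: (6,0)@ 0/2 · (6,1)% 1/3 · (6,2)@ 0/3 · (6,3)% 1/2
Sum over 22 individuals: 2/2 + 1/1 + 1/1 + 1/2 + 1/1 + 1/3 + 1/2 + 1/1 + 2/2 + 0/1 + 3/3 + 2/3 + 0/3 + 1/3 + 2/3 + 4/4 + 2/4 + 3/3 + 0/2 + 1/3 + 0/3 + 1/2 = 40/3; mean = 40/3 ÷ 22 = 20/33 = 0.606060… → 0.606.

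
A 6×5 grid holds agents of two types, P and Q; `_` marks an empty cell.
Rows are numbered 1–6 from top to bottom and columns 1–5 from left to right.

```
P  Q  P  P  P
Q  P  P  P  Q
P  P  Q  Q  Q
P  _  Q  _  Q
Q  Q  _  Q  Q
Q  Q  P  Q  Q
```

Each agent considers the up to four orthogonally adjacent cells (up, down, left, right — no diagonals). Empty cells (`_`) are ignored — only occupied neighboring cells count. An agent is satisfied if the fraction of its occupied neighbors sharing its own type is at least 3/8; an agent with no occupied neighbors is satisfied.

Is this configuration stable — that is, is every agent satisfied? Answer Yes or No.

No

(1,1)P 0/2 not
(1,2)Q 0/3 not
(1,3)P 2/3 satisfied
(1,4)P 3/3 satisfied
(1,5)P 1/2 satisfied
(2,1)Q 0/3 not
(2,2)P 2/4 satisfied
(2,3)P 3/4 satisfied
(2,4)P 2/4 satisfied
(2,5)Q 1/3 not
(3,1)P 2/3 satisfied
(3,2)P 2/3 satisfied
(3,3)Q 2/4 satisfied
(3,4)Q 2/3 satisfied
(3,5)Q 3/3 satisfied
(4,1)P 1/2 satisfied
(4,3)Q 1/1 satisfied
(4,5)Q 2/2 satisfied
(5,1)Q 2/3 satisfied
(5,2)Q 2/2 satisfied
(5,4)Q 2/2 satisfied
(5,5)Q 3/3 satisfied
(6,1)Q 2/2 satisfied
(6,2)Q 2/3 satisfied
(6,3)P 0/2 not
(6,4)Q 2/3 satisfied
(6,5)Q 2/2 satisfied
For instance (1,1) has only 0/2 same-type neighbors, below 3/8.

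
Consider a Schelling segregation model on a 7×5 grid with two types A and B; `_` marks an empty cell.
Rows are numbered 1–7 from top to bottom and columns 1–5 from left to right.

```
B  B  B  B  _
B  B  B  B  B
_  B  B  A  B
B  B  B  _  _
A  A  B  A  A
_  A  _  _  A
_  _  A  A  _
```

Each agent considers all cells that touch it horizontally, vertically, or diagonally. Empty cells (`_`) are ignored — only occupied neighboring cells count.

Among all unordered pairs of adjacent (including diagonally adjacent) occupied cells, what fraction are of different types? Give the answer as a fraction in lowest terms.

Scan each occupied cell's neighbors to the right and below (and the two forward diagonals) so each pair is counted once.
From row 1: 0 unlike of 14 pairs (running 0/14).
From row 2: 3 unlike of 15 pairs (running 3/29).
From row 3: 3 unlike of 9 pairs (running 6/38).
From row 4: 6 unlike of 10 pairs (running 12/48).
From row 5: 3 unlike of 9 pairs (running 15/57).
From row 6: 0 unlike of 2 pairs (running 15/59).
From row 7: 0 unlike of 1 pairs (running 15/60).
Total adjacent occupied pairs: 60; unlike-type pairs: 15.
15/60 reduces to 1/4.

1/4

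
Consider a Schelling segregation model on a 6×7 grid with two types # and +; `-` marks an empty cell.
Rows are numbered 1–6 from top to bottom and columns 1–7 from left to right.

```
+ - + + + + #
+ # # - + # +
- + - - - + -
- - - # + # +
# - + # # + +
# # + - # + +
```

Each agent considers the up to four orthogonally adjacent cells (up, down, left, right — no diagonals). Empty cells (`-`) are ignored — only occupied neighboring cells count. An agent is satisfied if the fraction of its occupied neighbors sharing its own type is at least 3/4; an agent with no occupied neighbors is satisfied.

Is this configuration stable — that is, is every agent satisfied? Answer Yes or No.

No

Row 1: (1,1)+ 1/1 ok · (1,3)+ 1/2 unhappy · (1,4)+ 2/2 ok · (1,5)+ 3/3 ok · (1,6)+ 1/3 unhappy · (1,7)# 0/2 unhappy
Row 2: (2,1)+ 1/2 unhappy · (2,2)# 1/3 unhappy · (2,3)# 1/2 unhappy · (2,5)+ 1/2 unhappy · (2,6)# 0/4 unhappy · (2,7)+ 0/2 unhappy
Row 3: (3,2)+ 0/1 unhappy · (3,6)+ 0/2 unhappy
Row 4: (4,4)# 1/2 unhappy · (4,5)+ 0/3 unhappy · (4,6)# 0/4 unhappy · (4,7)+ 1/2 unhappy
Row 5: (5,1)# 1/1 ok · (5,3)+ 1/2 unhappy · (5,4)# 2/3 unhappy · (5,5)# 2/4 unhappy · (5,6)+ 2/4 unhappy · (5,7)+ 3/3 ok
Row 6: (6,1)# 2/2 ok · (6,2)# 1/2 unhappy · (6,3)+ 1/2 unhappy · (6,5)# 1/2 unhappy · (6,6)+ 2/3 unhappy · (6,7)+ 2/2 ok
For instance (1,3) has only 1/2 same-type neighbors, below 3/4.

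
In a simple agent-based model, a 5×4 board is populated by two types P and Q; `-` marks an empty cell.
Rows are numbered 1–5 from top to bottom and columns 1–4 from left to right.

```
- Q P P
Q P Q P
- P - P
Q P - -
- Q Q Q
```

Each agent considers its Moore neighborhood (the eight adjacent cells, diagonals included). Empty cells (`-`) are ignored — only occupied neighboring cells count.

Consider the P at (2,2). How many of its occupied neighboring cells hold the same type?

Occupied neighbors of (2,2): (1,2)=Q, (1,3)=P, (2,1)=Q, (2,3)=Q, (3,2)=P.
Same type (P): 2 of 5.

2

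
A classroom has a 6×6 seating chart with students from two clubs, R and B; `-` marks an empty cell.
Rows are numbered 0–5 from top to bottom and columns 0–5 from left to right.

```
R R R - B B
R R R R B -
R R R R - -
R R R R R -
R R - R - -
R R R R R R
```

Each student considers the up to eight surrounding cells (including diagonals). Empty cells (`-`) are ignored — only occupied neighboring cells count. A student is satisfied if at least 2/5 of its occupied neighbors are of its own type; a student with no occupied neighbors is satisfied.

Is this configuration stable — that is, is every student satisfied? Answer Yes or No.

Row 0: (0,0)R 3/3 ok · (0,1)R 5/5 ok · (0,2)R 4/4 ok · (0,4)B 2/3 ok · (0,5)B 2/2 ok
Row 1: (1,0)R 5/5 ok · (1,1)R 8/8 ok · (1,2)R 7/7 ok · (1,3)R 4/6 ok · (1,4)B 2/4 ok
Row 2: (2,0)R 5/5 ok · (2,1)R 8/8 ok · (2,2)R 8/8 ok · (2,3)R 6/7 ok
Row 3: (3,0)R 5/5 ok · (3,1)R 7/7 ok · (3,2)R 7/7 ok · (3,3)R 5/5 ok · (3,4)R 3/3 ok
Row 4: (4,0)R 5/5 ok · (4,1)R 7/7 ok · (4,3)R 6/6 ok
Row 5: (5,0)R 3/3 ok · (5,1)R 4/4 ok · (5,2)R 4/4 ok · (5,3)R 3/3 ok · (5,4)R 3/3 ok · (5,5)R 1/1 ok
All meet the threshold, so the configuration is stable.

Yes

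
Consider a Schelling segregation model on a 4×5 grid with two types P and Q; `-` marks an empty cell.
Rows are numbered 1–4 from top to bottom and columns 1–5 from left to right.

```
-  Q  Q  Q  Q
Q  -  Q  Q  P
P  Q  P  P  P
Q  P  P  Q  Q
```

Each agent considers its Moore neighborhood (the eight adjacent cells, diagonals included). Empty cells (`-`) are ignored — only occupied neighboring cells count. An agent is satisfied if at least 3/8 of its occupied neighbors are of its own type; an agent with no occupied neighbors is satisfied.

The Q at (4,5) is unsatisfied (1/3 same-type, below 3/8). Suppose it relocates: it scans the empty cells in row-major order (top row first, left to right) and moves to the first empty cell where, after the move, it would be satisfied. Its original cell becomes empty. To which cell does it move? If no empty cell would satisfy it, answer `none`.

(1,1)

Vacating (4,5). Empty cells in order:
  (1,1): 2/2 same-type → satisfied — stop here.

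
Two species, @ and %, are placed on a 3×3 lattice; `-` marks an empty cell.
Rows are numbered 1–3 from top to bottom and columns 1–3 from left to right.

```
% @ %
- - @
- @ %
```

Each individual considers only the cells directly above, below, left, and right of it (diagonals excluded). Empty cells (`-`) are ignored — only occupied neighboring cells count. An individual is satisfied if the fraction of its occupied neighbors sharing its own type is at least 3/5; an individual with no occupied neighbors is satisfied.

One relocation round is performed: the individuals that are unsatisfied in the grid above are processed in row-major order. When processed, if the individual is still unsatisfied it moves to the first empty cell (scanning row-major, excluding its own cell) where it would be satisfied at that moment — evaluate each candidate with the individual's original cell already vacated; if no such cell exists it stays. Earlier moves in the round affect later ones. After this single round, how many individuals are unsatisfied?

3

Initially unsatisfied (in order): (1,1), (1,2), (1,3), (2,3), (3,2), (3,3).
  (1,1) → (2,1).
  (1,2) → (2,2).
  (1,3) → (1,1).
  (2,3) → (1,3).
  (3,2) → (1,2).
  (3,3): now satisfied by earlier moves; stays.
Resulting grid:
% @ @
% @ -
- - %
Unsatisfied now: (1,1), (2,1), (2,2).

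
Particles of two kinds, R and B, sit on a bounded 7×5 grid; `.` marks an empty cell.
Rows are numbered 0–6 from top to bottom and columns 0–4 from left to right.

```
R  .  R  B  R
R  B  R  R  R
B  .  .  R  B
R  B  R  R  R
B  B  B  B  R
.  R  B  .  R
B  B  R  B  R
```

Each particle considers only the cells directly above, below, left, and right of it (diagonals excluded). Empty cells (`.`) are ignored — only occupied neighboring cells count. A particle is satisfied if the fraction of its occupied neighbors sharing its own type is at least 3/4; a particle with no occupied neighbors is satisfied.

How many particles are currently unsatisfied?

(0,0)R 1/1 ✓
(0,2)R 1/2 ✗
(0,3)B 0/3 ✗
(0,4)R 1/2 ✗
(1,0)R 1/3 ✗
(1,1)B 0/2 ✗
(1,2)R 2/3 ✗
(1,3)R 3/4 ✓
(1,4)R 2/3 ✗
(2,0)B 0/2 ✗
(2,3)R 2/3 ✗
(2,4)B 0/3 ✗
(3,0)R 0/3 ✗
(3,1)B 1/3 ✗
(3,2)R 1/3 ✗
(3,3)R 3/4 ✓
(3,4)R 2/3 ✗
(4,0)B 1/2 ✗
(4,1)B 3/4 ✓
(4,2)B 3/4 ✓
(4,3)B 1/3 ✗
(4,4)R 2/3 ✗
(5,1)R 0/3 ✗
(5,2)B 1/3 ✗
(5,4)R 2/2 ✓
(6,0)B 1/1 ✓
(6,1)B 1/3 ✗
(6,2)R 0/3 ✗
(6,3)B 0/2 ✗
(6,4)R 1/2 ✗
Unsatisfied: (0,2), (0,3), (0,4), (1,0), (1,1), (1,2), (1,4), (2,0), (2,3), (2,4), (3,0), (3,1), (3,2), (3,4), (4,0), (4,3), (4,4), (5,1), (5,2), (6,1), (6,2), (6,3), (6,4) — 23 in total.

23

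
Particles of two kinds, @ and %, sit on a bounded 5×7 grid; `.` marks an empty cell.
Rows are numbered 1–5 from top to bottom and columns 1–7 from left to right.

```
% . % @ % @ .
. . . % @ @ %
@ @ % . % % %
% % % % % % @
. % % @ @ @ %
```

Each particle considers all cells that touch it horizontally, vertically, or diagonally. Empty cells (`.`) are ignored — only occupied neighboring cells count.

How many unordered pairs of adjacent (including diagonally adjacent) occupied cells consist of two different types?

Scan each occupied cell's neighbors to the right and below (and the two forward diagonals) so each pair is counted once.
From row 1: 7 unlike of 12 pairs (running 7/12).
From row 2: 7 unlike of 12 pairs (running 14/24).
From row 3: 8 unlike of 20 pairs (running 22/44).
From row 4: 10 unlike of 23 pairs (running 32/67).
From row 5: 2 unlike of 5 pairs (running 34/72).
Total adjacent occupied pairs: 72; unlike-type pairs: 34.

34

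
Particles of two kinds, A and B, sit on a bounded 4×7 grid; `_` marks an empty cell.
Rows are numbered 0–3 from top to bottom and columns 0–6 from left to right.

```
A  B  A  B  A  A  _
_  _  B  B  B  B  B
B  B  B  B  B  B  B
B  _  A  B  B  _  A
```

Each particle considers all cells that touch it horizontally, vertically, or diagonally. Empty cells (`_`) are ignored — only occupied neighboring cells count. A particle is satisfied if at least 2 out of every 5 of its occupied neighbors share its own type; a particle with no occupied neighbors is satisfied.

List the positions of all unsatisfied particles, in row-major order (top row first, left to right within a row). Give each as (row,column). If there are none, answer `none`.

(0,0)A 0/1 not
(0,1)B 1/3 not
(0,2)A 0/4 not
(0,3)B 3/5 satisfied
(0,4)A 1/5 not
(0,5)A 1/4 not
(1,2)B 6/7 satisfied
(1,3)B 6/8 satisfied
(1,4)B 6/8 satisfied
(1,5)B 5/7 satisfied
(1,6)B 3/4 satisfied
(2,0)B 2/2 satisfied
(2,1)B 4/5 satisfied
(2,2)B 5/6 satisfied
(2,3)B 7/8 satisfied
(2,4)B 7/7 satisfied
(2,5)B 6/7 satisfied
(2,6)B 3/4 satisfied
(3,0)B 2/2 satisfied
(3,2)A 0/4 not
(3,3)B 4/5 satisfied
(3,4)B 4/4 satisfied
(3,6)A 0/2 not

(0,0), (0,1), (0,2), (0,4), (0,5), (3,2), (3,6)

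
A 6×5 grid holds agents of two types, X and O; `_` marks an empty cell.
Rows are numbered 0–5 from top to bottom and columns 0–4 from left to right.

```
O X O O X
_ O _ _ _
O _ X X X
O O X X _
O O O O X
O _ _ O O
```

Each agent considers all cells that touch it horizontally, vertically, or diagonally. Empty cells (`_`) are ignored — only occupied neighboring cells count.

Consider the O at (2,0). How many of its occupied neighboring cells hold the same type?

Occupied neighbors of (2,0): (1,1)=O, (3,0)=O, (3,1)=O.
Same type (O): 3 of 3.

3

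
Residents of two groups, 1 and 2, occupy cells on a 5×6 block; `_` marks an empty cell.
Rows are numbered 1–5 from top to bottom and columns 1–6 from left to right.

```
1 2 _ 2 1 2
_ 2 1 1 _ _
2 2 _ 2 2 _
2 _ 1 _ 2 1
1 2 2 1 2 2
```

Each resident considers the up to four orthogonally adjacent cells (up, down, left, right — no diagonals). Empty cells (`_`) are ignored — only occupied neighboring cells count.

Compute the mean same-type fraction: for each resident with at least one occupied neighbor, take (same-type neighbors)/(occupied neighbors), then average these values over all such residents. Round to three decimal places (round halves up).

Row 1: (1,1)1 0/1 · (1,2)2 1/2 · (1,4)2 0/2 · (1,5)1 0/2 · (1,6)2 0/1
Row 2: (2,2)2 2/3 · (2,3)1 1/2 · (2,4)1 1/3
Row 3: (3,1)2 2/2 · (3,2)2 2/2 · (3,4)2 1/2 · (3,5)2 2/2
Row 4: (4,1)2 1/2 · (4,3)1 0/1 · (4,5)2 2/3 · (4,6)1 0/2
Row 5: (5,1)1 0/2 · (5,2)2 1/2 · (5,3)2 1/3 · (5,4)1 0/2 · (5,5)2 2/3 · (5,6)2 1/2
Sum over 22 residents: 0/1 + 1/2 + 0/2 + 0/2 + 0/1 + 2/3 + 1/2 + 1/3 + 2/2 + 2/2 + 1/2 + 2/2 + 1/2 + 0/1 + 2/3 + 0/2 + 0/2 + 1/2 + 1/3 + 0/2 + 2/3 + 1/2 = 26/3; mean = 26/3 ÷ 22 = 13/33 = 0.393939… → 0.394.

0.394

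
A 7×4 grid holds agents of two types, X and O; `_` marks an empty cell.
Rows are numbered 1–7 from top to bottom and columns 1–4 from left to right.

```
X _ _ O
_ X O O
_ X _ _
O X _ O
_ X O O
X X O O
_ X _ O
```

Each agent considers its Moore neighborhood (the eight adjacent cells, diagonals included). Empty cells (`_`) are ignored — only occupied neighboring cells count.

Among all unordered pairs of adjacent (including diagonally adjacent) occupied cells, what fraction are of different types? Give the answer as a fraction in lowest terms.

Scan each occupied cell's neighbors to the right and below (and the two forward diagonals) so each pair is counted once.
From row 1: 0 unlike of 3 pairs (running 0/3).
From row 2: 2 unlike of 4 pairs (running 2/7).
From row 3: 1 unlike of 2 pairs (running 3/9).
From row 4: 3 unlike of 6 pairs (running 6/15).
From row 5: 3 unlike of 10 pairs (running 9/25).
From row 6: 2 unlike of 8 pairs (running 11/33).
Total adjacent occupied pairs: 33; unlike-type pairs: 11.
11/33 reduces to 1/3.

1/3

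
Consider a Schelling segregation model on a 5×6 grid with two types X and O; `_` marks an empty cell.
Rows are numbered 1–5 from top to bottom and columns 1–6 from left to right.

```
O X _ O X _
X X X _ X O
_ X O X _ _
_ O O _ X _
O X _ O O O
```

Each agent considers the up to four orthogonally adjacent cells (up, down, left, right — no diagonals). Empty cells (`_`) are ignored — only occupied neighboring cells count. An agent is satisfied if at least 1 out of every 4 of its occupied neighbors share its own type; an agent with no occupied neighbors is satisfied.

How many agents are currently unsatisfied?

7

(1,1)O 0/2 ✗
(1,2)X 1/2 ✓
(1,4)O 0/1 ✗
(1,5)X 1/2 ✓
(2,1)X 1/2 ✓
(2,2)X 4/4 ✓
(2,3)X 1/2 ✓
(2,5)X 1/2 ✓
(2,6)O 0/1 ✗
(3,2)X 1/3 ✓
(3,3)O 1/4 ✓
(3,4)X 0/1 ✗
(4,2)O 1/3 ✓
(4,3)O 2/2 ✓
(4,5)X 0/1 ✗
(5,1)O 0/1 ✗
(5,2)X 0/2 ✗
(5,4)O 1/1 ✓
(5,5)O 2/3 ✓
(5,6)O 1/1 ✓
Unsatisfied: (1,1), (1,4), (2,6), (3,4), (4,5), (5,1), (5,2) — 7 in total.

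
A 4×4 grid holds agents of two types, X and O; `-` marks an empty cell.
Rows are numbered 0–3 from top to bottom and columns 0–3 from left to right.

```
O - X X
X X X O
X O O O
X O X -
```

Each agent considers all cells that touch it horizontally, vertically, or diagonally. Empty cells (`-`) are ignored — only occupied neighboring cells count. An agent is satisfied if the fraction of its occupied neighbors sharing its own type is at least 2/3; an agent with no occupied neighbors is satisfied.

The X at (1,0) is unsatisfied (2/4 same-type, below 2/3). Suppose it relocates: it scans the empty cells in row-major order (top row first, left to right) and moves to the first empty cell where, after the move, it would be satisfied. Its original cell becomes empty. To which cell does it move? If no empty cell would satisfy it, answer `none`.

Vacating (1,0). Empty cells in order:
  (0,1): 3/4 same-type → satisfied — stop here.

(0,1)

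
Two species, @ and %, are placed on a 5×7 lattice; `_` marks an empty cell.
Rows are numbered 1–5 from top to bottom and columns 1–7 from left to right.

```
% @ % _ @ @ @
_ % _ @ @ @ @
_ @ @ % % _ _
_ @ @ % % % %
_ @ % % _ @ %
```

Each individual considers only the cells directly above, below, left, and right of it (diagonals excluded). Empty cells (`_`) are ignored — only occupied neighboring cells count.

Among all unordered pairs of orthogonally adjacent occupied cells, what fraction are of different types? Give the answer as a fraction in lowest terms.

6/17

Scan each occupied cell's neighbors to the right and below so each pair is counted once.
From row 1: 3 unlike of 8 pairs (running 3/8).
From row 2: 3 unlike of 6 pairs (running 6/14).
From row 3: 1 unlike of 7 pairs (running 7/21).
From row 4: 3 unlike of 10 pairs (running 10/31).
From row 5: 2 unlike of 3 pairs (running 12/34).
Total adjacent occupied pairs: 34; unlike-type pairs: 12.
12/34 reduces to 6/17.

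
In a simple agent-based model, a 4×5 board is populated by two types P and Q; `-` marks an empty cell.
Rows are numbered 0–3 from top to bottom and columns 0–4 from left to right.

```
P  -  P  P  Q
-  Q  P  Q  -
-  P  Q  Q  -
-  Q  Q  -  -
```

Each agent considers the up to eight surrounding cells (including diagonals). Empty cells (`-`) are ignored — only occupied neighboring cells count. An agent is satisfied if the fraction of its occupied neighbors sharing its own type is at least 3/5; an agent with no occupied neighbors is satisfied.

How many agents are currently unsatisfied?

Row 0: (0,0)P 0/1 unhappy · (0,2)P 2/4 unhappy · (0,3)P 2/4 unhappy · (0,4)Q 1/2 unhappy
Row 1: (1,1)Q 1/5 unhappy · (1,2)P 3/7 unhappy · (1,3)Q 3/6 unhappy
Row 2: (2,1)P 1/5 unhappy · (2,2)Q 5/7 ok · (2,3)Q 3/4 ok
Row 3: (3,1)Q 2/3 ok · (3,2)Q 3/4 ok
Unsatisfied: (0,0), (0,2), (0,3), (0,4), (1,1), (1,2), (1,3), (2,1) — 8 in total.

8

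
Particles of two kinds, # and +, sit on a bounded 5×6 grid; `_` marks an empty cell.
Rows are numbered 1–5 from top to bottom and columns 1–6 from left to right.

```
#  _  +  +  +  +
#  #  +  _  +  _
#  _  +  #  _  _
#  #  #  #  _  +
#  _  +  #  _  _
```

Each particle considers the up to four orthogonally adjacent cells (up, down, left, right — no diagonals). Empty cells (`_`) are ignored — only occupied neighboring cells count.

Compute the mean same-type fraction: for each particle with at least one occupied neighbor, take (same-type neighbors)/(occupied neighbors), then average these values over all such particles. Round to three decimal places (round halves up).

0.789

(1,1)# 1/1
(1,3)+ 2/2
(1,4)+ 2/2
(1,5)+ 3/3
(1,6)+ 1/1
(2,1)# 3/3
(2,2)# 1/2
(2,3)+ 2/3
(2,5)+ 1/1
(3,1)# 2/2
(3,3)+ 1/3
(3,4)# 1/2
(4,1)# 3/3
(4,2)# 2/2
(4,3)# 2/4
(4,4)# 3/3
(4,6)+ — no occupied neighbors
(5,1)# 1/1
(5,3)+ 0/2
(5,4)# 1/2
Sum over 19 particles: 1/1 + 2/2 + 2/2 + 3/3 + 1/1 + 3/3 + 1/2 + 2/3 + 1/1 + 2/2 + 1/3 + 1/2 + 3/3 + 2/2 + 2/4 + 3/3 + 1/1 + 0/2 + 1/2 = 15; mean = 15 ÷ 19 = 15/19 = 0.789473… → 0.789.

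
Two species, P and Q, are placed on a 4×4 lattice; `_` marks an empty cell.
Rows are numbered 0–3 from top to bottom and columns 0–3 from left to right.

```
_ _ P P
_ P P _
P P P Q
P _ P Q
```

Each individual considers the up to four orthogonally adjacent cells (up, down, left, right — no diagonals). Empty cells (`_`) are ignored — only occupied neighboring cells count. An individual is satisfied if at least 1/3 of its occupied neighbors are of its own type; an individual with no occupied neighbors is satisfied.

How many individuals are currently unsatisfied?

(0,2)P 2/2 ✓
(0,3)P 1/1 ✓
(1,1)P 2/2 ✓
(1,2)P 3/3 ✓
(2,0)P 2/2 ✓
(2,1)P 3/3 ✓
(2,2)P 3/4 ✓
(2,3)Q 1/2 ✓
(3,0)P 1/1 ✓
(3,2)P 1/2 ✓
(3,3)Q 1/2 ✓
Every one meets the threshold.

0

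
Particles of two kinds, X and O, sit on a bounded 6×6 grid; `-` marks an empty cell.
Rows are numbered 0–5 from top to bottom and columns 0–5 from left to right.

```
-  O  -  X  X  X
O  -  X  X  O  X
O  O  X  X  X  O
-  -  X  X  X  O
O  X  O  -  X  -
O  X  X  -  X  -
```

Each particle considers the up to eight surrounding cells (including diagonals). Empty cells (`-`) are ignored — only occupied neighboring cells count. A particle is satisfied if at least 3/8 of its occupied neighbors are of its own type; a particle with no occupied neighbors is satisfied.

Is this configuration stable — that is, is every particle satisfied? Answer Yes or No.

No

(0,1)O 1/2 ✓
(0,3)X 3/4 ✓
(0,4)X 4/5 ✓
(0,5)X 2/3 ✓
(1,0)O 3/3 ✓
(1,2)X 4/6 ✓
(1,3)X 6/7 ✓
(1,4)O 1/8 ✗
(1,5)X 3/5 ✓
(2,0)O 2/2 ✓
(2,1)O 2/5 ✓
(2,2)X 5/6 ✓
(2,3)X 7/8 ✓
(2,4)X 5/8 ✓
(2,5)O 2/5 ✓
(3,2)X 4/6 ✓
(3,3)X 6/7 ✓
(3,4)X 4/6 ✓
(3,5)O 1/4 ✗
(4,0)O 1/3 ✗
(4,1)X 3/6 ✓
(4,2)O 0/5 ✗
(4,4)X 3/4 ✓
(5,0)O 1/3 ✗
(5,1)X 2/5 ✓
(5,2)X 2/3 ✓
(5,4)X 1/1 ✓
For instance (1,4) has only 1/8 same-type neighbors, below 3/8.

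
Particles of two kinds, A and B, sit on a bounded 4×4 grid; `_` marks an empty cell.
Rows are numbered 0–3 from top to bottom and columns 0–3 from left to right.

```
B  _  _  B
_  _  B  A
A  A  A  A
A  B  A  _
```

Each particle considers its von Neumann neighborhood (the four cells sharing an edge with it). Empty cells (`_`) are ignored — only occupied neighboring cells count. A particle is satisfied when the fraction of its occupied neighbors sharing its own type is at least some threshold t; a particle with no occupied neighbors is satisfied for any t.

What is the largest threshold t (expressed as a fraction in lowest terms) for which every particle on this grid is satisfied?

(0,0)B — no occupied neighbors
(0,3)B 0/1
(1,2)B 0/2
(1,3)A 1/3
(2,0)A 2/2
(2,1)A 2/3
(2,2)A 3/4
(2,3)A 2/2
(3,0)A 1/2
(3,1)B 0/3
(3,2)A 1/2
The smallest same-type fraction is 0/1 at (0,3), which reduces to 0/1. Any threshold above that leaves this particle unsatisfied.

0/1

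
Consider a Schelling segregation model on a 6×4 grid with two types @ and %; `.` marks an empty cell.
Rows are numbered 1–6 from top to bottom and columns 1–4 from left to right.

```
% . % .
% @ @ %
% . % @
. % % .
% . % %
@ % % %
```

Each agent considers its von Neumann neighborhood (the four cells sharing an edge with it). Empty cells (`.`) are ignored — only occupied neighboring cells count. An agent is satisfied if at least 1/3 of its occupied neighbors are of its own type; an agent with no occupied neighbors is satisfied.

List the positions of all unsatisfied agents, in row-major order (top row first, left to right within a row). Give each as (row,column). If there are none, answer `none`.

(1,3), (2,3), (2,4), (3,4), (5,1), (6,1)

(1,1)% 1/1 ✓
(1,3)% 0/1 ✗
(2,1)% 2/3 ✓
(2,2)@ 1/2 ✓
(2,3)@ 1/4 ✗
(2,4)% 0/2 ✗
(3,1)% 1/1 ✓
(3,3)% 1/3 ✓
(3,4)@ 0/2 ✗
(4,2)% 1/1 ✓
(4,3)% 3/3 ✓
(5,1)% 0/1 ✗
(5,3)% 3/3 ✓
(5,4)% 2/2 ✓
(6,1)@ 0/2 ✗
(6,2)% 1/2 ✓
(6,3)% 3/3 ✓
(6,4)% 2/2 ✓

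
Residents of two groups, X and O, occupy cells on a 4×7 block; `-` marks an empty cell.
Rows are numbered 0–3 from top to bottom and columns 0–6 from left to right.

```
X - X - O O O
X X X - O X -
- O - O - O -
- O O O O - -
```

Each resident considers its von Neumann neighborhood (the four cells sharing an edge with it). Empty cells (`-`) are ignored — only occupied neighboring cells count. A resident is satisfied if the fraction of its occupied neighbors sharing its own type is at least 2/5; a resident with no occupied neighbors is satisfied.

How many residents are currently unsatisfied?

2

(0,0)X 1/1 ok
(0,2)X 1/1 ok
(0,4)O 2/2 ok
(0,5)O 2/3 ok
(0,6)O 1/1 ok
(1,0)X 2/2 ok
(1,1)X 2/3 ok
(1,2)X 2/2 ok
(1,4)O 1/2 ok
(1,5)X 0/3 unhappy
(2,1)O 1/2 ok
(2,3)O 1/1 ok
(2,5)O 0/1 unhappy
(3,1)O 2/2 ok
(3,2)O 2/2 ok
(3,3)O 3/3 ok
(3,4)O 1/1 ok
Unsatisfied: (1,5), (2,5) — 2 in total.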